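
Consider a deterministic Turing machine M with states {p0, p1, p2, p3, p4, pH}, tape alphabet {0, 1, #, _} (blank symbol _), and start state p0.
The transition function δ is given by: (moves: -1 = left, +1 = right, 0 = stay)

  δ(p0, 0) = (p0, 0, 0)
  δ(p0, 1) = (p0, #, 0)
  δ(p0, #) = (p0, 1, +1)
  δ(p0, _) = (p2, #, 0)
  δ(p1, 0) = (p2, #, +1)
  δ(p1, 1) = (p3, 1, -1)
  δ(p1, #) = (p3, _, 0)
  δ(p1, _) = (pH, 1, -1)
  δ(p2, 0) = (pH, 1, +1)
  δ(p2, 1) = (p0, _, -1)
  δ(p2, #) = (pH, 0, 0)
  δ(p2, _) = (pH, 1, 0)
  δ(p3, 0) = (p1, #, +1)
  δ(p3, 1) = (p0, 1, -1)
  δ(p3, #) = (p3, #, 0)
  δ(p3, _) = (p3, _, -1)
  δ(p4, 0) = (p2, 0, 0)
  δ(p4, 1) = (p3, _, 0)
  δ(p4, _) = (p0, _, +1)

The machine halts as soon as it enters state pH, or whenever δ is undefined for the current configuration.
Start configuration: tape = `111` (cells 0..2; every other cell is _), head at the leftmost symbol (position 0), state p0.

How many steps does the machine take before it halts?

8

state=p0 head=0 tape=[1]11_   (p0,1)→(p0,#,0)
state=p0 head=0 tape=[#]11_   (p0,#)→(p0,1,+1)
state=p0 head=1 tape=1[1]1_   (p0,1)→(p0,#,0)
state=p0 head=1 tape=1[#]1_   (p0,#)→(p0,1,+1)
state=p0 head=2 tape=11[1]_   (p0,1)→(p0,#,0)
state=p0 head=2 tape=11[#]_   (p0,#)→(p0,1,+1)
state=p0 head=3 tape=111[_]   (p0,_)→(p2,#,0)
state=p2 head=3 tape=111[#]   (p2,#)→(pH,0,0)
state=pH head=3 tape=111[0]
M halts after 8 transitions.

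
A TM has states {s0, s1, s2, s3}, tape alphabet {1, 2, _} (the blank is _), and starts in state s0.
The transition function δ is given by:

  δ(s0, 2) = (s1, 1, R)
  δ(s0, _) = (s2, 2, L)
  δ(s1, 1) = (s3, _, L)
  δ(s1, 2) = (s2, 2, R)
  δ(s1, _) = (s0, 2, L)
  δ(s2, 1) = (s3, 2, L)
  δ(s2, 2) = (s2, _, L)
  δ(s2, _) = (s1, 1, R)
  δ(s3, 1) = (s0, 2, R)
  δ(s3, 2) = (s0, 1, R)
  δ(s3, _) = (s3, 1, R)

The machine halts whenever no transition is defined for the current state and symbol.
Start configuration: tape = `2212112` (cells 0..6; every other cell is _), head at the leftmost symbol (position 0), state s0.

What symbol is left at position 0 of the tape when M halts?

state=s0 head=0 tape=[2]212112   (s0,2)→(s1,1,R)
state=s1 head=1 tape=1[2]12112   (s1,2)→(s2,2,R)
state=s2 head=2 tape=12[1]2112   (s2,1)→(s3,2,L)
state=s3 head=1 tape=1[2]22112   (s3,2)→(s0,1,R)
state=s0 head=2 tape=11[2]2112   (s0,2)→(s1,1,R)
state=s1 head=3 tape=111[2]112   (s1,2)→(s2,2,R)
state=s2 head=4 tape=1112[1]12   (s2,1)→(s3,2,L)
state=s3 head=3 tape=111[2]212   (s3,2)→(s0,1,R)
state=s0 head=4 tape=1111[2]12   (s0,2)→(s1,1,R)
state=s1 head=5 tape=11111[1]2   (s1,1)→(s3,_,L)
state=s3 head=4 tape=1111[1]_2   (s3,1)→(s0,2,R)
state=s0 head=5 tape=11112[_]2   (s0,_)→(s2,2,L)
state=s2 head=4 tape=1111[2]22   (s2,2)→(s2,_,L)
state=s2 head=3 tape=111[1]_22   (s2,1)→(s3,2,L)
state=s3 head=2 tape=11[1]2_22   (s3,1)→(s0,2,R)
state=s0 head=3 tape=112[2]_22   (s0,2)→(s1,1,R)
state=s1 head=4 tape=1121[_]22   (s1,_)→(s0,2,L)
state=s0 head=3 tape=112[1]222
Cell 0 holds 1 when M halts.

1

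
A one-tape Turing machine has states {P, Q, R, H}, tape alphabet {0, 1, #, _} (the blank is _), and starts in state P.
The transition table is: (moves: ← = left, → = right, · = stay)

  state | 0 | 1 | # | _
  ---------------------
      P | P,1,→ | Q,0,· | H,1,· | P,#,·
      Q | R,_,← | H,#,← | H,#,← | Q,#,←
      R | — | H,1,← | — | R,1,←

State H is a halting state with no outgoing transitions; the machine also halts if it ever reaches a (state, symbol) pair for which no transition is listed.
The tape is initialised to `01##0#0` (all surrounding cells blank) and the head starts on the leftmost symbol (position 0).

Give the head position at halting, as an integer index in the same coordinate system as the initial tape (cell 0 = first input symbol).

-1

P | _[0]1##0#0   read 0 → write 1, move →, go to P
P | _1[1]##0#0   read 1 → write 0, move ·, go to Q
Q | _1[0]##0#0   read 0 → write _, move ←, go to R
R | _[1]_##0#0   read 1 → write 1, move ←, go to H
H | [_]1_##0#0
At halt the head is at cell -1.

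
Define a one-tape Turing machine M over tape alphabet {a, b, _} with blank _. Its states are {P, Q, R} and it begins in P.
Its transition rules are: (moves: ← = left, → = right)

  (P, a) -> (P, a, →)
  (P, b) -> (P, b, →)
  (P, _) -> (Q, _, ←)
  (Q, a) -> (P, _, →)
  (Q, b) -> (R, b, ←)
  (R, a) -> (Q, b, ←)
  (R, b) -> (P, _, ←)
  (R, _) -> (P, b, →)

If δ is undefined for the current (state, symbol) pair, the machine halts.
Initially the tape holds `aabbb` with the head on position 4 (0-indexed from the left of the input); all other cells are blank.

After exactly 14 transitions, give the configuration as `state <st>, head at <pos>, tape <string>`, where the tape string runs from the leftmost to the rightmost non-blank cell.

state=P head=4 tape=aabb[b]_   (P,b)→(P,b,→)
state=P head=5 tape=aabbb[_]   (P,_)→(Q,_,←)
state=Q head=4 tape=aabb[b]_   (Q,b)→(R,b,←)
state=R head=3 tape=aab[b]b_   (R,b)→(P,_,←)
state=P head=2 tape=aa[b]_b_   (P,b)→(P,b,→)
state=P head=3 tape=aab[_]b_   (P,_)→(Q,_,←)
state=Q head=2 tape=aa[b]_b_   (Q,b)→(R,b,←)
state=R head=1 tape=a[a]b_b_   (R,a)→(Q,b,←)
state=Q head=0 tape=[a]bb_b_   (Q,a)→(P,_,→)
state=P head=1 tape=_[b]b_b_   (P,b)→(P,b,→)
state=P head=2 tape=_b[b]_b_   (P,b)→(P,b,→)
state=P head=3 tape=_bb[_]b_   (P,_)→(Q,_,←)
state=Q head=2 tape=_b[b]_b_   (Q,b)→(R,b,←)
state=R head=1 tape=_[b]b_b_   (R,b)→(P,_,←)
state=P head=0 tape=[_]_b_b_
After 14 steps: state P, head at 0, tape b_b.

state P, head at 0, tape b_b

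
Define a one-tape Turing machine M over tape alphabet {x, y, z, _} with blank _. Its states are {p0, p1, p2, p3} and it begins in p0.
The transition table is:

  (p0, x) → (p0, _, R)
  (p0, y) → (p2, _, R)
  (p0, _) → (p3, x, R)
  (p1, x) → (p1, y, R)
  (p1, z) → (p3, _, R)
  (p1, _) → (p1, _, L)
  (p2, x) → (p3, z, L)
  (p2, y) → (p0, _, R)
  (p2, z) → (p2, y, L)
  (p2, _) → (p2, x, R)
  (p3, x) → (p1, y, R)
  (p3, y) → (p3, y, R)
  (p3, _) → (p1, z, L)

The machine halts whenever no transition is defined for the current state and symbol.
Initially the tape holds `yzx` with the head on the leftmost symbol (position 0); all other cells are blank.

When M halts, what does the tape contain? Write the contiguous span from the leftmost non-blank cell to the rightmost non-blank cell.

x__y_z

state=p0 head=0 tape=[y]zx___   (p0,y)→(p2,_,R)
state=p2 head=1 tape=_[z]x___   (p2,z)→(p2,y,L)
state=p2 head=0 tape=[_]yx___   (p2,_)→(p2,x,R)
state=p2 head=1 tape=x[y]x___   (p2,y)→(p0,_,R)
state=p0 head=2 tape=x_[x]___   (p0,x)→(p0,_,R)
state=p0 head=3 tape=x__[_]__   (p0,_)→(p3,x,R)
state=p3 head=4 tape=x__x[_]_   (p3,_)→(p1,z,L)
state=p1 head=3 tape=x__[x]z_   (p1,x)→(p1,y,R)
state=p1 head=4 tape=x__y[z]_   (p1,z)→(p3,_,R)
state=p3 head=5 tape=x__y_[_]   (p3,_)→(p1,z,L)
state=p1 head=4 tape=x__y[_]z   (p1,_)→(p1,_,L)
state=p1 head=3 tape=x__[y]_z
The non-blank tape span at halt is x__y_z.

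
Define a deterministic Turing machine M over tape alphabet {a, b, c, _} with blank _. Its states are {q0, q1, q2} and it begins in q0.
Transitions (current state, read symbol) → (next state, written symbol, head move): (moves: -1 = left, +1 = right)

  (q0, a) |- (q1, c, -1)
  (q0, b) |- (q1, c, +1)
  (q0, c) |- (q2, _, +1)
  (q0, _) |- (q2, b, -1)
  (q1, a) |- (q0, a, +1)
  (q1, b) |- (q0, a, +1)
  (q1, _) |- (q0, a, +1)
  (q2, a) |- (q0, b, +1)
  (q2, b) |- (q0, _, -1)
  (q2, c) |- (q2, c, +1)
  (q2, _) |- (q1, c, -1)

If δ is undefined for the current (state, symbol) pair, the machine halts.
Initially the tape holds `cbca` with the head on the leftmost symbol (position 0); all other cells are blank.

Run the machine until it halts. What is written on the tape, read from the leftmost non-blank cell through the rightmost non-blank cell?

bcbcca

q0 | __[c]bca   read c → write _, move +1, go to q2
q2 | ___[b]ca   read b → write _, move -1, go to q0
q0 | __[_]_ca   read _ → write b, move -1, go to q2
q2 | _[_]b_ca   read _ → write c, move -1, go to q1
q1 | [_]cb_ca   read _ → write a, move +1, go to q0
q0 | a[c]b_ca   read c → write _, move +1, go to q2
q2 | a_[b]_ca   read b → write _, move -1, go to q0
q0 | a[_]__ca   read _ → write b, move -1, go to q2
q2 | [a]b__ca   read a → write b, move +1, go to q0
q0 | b[b]__ca   read b → write c, move +1, go to q1
q1 | bc[_]_ca   read _ → write a, move +1, go to q0
q0 | bca[_]ca   read _ → write b, move -1, go to q2
q2 | bc[a]bca   read a → write b, move +1, go to q0
q0 | bcb[b]ca   read b → write c, move +1, go to q1
q1 | bcbc[c]a
The non-blank tape span at halt is bcbcca.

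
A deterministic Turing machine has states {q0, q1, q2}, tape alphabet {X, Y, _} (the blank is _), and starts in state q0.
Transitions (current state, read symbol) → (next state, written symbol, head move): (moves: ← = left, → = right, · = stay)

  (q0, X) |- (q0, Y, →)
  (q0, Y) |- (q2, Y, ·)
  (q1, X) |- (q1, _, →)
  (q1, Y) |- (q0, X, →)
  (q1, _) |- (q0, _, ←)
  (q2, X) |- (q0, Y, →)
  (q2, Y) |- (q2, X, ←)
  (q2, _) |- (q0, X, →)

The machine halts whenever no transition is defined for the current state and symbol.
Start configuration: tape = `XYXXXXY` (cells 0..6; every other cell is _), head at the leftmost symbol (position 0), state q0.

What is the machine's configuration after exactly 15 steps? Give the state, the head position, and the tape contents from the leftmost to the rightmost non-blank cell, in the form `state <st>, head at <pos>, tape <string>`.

state q2, head at 3, tape XYYYYXXX

state=q0 head=0 tape=_[X]YXXXXY   (q0,X)→(q0,Y,→)
state=q0 head=1 tape=_Y[Y]XXXXY   (q0,Y)→(q2,Y,·)
state=q2 head=1 tape=_Y[Y]XXXXY   (q2,Y)→(q2,X,←)
state=q2 head=0 tape=_[Y]XXXXXY   (q2,Y)→(q2,X,←)
state=q2 head=-1 tape=[_]XXXXXXY   (q2,_)→(q0,X,→)
state=q0 head=0 tape=X[X]XXXXXY   (q0,X)→(q0,Y,→)
state=q0 head=1 tape=XY[X]XXXXY   (q0,X)→(q0,Y,→)
state=q0 head=2 tape=XYY[X]XXXY   (q0,X)→(q0,Y,→)
state=q0 head=3 tape=XYYY[X]XXY   (q0,X)→(q0,Y,→)
state=q0 head=4 tape=XYYYY[X]XY   (q0,X)→(q0,Y,→)
state=q0 head=5 tape=XYYYYY[X]Y   (q0,X)→(q0,Y,→)
state=q0 head=6 tape=XYYYYYY[Y]   (q0,Y)→(q2,Y,·)
state=q2 head=6 tape=XYYYYYY[Y]   (q2,Y)→(q2,X,←)
state=q2 head=5 tape=XYYYYY[Y]X   (q2,Y)→(q2,X,←)
state=q2 head=4 tape=XYYYY[Y]XX   (q2,Y)→(q2,X,←)
state=q2 head=3 tape=XYYY[Y]XXX
After 15 steps: state q2, head at 3, tape XYYYYXXX.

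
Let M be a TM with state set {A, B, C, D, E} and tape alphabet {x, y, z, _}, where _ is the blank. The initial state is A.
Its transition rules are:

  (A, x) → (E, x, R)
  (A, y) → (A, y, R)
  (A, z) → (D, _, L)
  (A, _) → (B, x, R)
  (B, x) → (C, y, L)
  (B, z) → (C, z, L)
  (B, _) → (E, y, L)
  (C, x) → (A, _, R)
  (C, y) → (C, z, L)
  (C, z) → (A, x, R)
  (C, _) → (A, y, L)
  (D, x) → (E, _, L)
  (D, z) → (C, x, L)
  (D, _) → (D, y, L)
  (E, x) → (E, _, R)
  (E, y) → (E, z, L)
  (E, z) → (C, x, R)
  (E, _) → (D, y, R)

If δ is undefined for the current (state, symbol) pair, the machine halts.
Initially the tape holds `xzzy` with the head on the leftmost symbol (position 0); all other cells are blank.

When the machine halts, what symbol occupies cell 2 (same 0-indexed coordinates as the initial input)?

y

A | [x]zzy__   read x → write x, move R, go to E
E | x[z]zy__   read z → write x, move R, go to C
C | xx[z]y__   read z → write x, move R, go to A
A | xxx[y]__   read y → write y, move R, go to A
A | xxxy[_]_   read _ → write x, move R, go to B
B | xxxyx[_]   read _ → write y, move L, go to E
E | xxxy[x]y   read x → write _, move R, go to E
E | xxxy_[y]   read y → write z, move L, go to E
E | xxxy[_]z   read _ → write y, move R, go to D
D | xxxyy[z]   read z → write x, move L, go to C
C | xxxy[y]x   read y → write z, move L, go to C
C | xxx[y]zx   read y → write z, move L, go to C
C | xx[x]zzx   read x → write _, move R, go to A
A | xx_[z]zx   read z → write _, move L, go to D
D | xx[_]_zx   read _ → write y, move L, go to D
D | x[x]y_zx   read x → write _, move L, go to E
E | [x]_y_zx   read x → write _, move R, go to E
E | _[_]y_zx   read _ → write y, move R, go to D
D | _y[y]_zx
Cell 2 holds y when M halts.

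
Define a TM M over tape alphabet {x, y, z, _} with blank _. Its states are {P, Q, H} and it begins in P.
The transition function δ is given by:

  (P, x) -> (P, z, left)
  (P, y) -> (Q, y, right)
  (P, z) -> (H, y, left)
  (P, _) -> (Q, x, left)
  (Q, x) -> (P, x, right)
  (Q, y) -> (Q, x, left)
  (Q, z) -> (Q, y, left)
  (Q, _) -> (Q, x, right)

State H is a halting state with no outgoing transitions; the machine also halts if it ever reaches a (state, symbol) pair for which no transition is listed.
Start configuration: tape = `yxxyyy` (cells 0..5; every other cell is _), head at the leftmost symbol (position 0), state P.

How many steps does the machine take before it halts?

20

state=P head=0 tape=___[y]xxyyy   (P,y)→(Q,y,right)
state=Q head=1 tape=___y[x]xyyy   (Q,x)→(P,x,right)
state=P head=2 tape=___yx[x]yyy   (P,x)→(P,z,left)
state=P head=1 tape=___y[x]zyyy   (P,x)→(P,z,left)
state=P head=0 tape=___[y]zzyyy   (P,y)→(Q,y,right)
state=Q head=1 tape=___y[z]zyyy   (Q,z)→(Q,y,left)
state=Q head=0 tape=___[y]yzyyy   (Q,y)→(Q,x,left)
state=Q head=-1 tape=__[_]xyzyyy   (Q,_)→(Q,x,right)
state=Q head=0 tape=__x[x]yzyyy   (Q,x)→(P,x,right)
state=P head=1 tape=__xx[y]zyyy   (P,y)→(Q,y,right)
state=Q head=2 tape=__xxy[z]yyy   (Q,z)→(Q,y,left)
state=Q head=1 tape=__xx[y]yyyy   (Q,y)→(Q,x,left)
state=Q head=0 tape=__x[x]xyyyy   (Q,x)→(P,x,right)
state=P head=1 tape=__xx[x]yyyy   (P,x)→(P,z,left)
state=P head=0 tape=__x[x]zyyyy   (P,x)→(P,z,left)
state=P head=-1 tape=__[x]zzyyyy   (P,x)→(P,z,left)
state=P head=-2 tape=_[_]zzzyyyy   (P,_)→(Q,x,left)
state=Q head=-3 tape=[_]xzzzyyyy   (Q,_)→(Q,x,right)
state=Q head=-2 tape=x[x]zzzyyyy   (Q,x)→(P,x,right)
state=P head=-1 tape=xx[z]zzyyyy   (P,z)→(H,y,left)
state=H head=-2 tape=x[x]yzzyyyy
M halts after 20 transitions.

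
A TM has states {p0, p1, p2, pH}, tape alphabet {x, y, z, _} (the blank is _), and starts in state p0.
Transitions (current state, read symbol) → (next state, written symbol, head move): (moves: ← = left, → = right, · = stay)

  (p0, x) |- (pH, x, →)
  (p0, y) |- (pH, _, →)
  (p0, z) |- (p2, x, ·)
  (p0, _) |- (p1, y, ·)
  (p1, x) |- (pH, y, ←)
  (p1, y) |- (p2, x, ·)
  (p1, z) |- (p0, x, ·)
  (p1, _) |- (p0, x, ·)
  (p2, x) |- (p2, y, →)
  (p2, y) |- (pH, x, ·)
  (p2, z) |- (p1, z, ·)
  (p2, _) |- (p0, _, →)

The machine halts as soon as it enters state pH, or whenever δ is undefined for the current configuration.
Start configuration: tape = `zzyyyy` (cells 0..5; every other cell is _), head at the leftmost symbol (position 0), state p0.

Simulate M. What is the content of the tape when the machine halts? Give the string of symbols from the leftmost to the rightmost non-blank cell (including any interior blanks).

state=p0 head=0 tape=[z]zyyyy   (p0,z)→(p2,x,·)
state=p2 head=0 tape=[x]zyyyy   (p2,x)→(p2,y,→)
state=p2 head=1 tape=y[z]yyyy   (p2,z)→(p1,z,·)
state=p1 head=1 tape=y[z]yyyy   (p1,z)→(p0,x,·)
state=p0 head=1 tape=y[x]yyyy   (p0,x)→(pH,x,→)
state=pH head=2 tape=yx[y]yyy
The non-blank tape span at halt is yxyyyy.

yxyyyy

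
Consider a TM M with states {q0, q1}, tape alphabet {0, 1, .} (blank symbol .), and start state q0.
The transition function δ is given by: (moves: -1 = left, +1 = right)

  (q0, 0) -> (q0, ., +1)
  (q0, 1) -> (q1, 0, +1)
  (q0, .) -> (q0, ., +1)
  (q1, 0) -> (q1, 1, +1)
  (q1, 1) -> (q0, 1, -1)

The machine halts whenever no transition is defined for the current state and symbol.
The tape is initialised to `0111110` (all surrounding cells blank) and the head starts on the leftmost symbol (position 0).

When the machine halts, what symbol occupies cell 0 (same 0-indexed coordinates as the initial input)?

.

q0 | [0]111110.   read 0 → write ., move +1, go to q0
q0 | .[1]11110.   read 1 → write 0, move +1, go to q1
q1 | .0[1]1110.   read 1 → write 1, move -1, go to q0
q0 | .[0]11110.   read 0 → write ., move +1, go to q0
q0 | ..[1]1110.   read 1 → write 0, move +1, go to q1
q1 | ..0[1]110.   read 1 → write 1, move -1, go to q0
q0 | ..[0]1110.   read 0 → write ., move +1, go to q0
q0 | ...[1]110.   read 1 → write 0, move +1, go to q1
q1 | ...0[1]10.   read 1 → write 1, move -1, go to q0
q0 | ...[0]110.   read 0 → write ., move +1, go to q0
q0 | ....[1]10.   read 1 → write 0, move +1, go to q1
q1 | ....0[1]0.   read 1 → write 1, move -1, go to q0
q0 | ....[0]10.   read 0 → write ., move +1, go to q0
q0 | .....[1]0.   read 1 → write 0, move +1, go to q1
q1 | .....0[0].   read 0 → write 1, move +1, go to q1
q1 | .....01[.]
Cell 0 holds . when M halts.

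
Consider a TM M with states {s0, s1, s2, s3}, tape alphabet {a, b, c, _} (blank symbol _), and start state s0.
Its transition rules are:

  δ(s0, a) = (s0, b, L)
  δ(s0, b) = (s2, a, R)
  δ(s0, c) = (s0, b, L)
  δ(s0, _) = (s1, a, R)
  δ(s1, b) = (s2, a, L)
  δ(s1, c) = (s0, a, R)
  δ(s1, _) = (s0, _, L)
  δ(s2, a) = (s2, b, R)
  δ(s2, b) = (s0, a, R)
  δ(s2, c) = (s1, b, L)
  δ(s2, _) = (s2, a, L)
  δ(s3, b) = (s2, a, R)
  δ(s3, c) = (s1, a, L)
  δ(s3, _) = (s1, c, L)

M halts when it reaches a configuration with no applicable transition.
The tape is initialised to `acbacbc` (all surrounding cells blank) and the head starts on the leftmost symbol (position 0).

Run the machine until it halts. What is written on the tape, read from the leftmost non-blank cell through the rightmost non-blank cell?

s0 | __[a]cbacbc   read a → write b, move L, go to s0
s0 | _[_]bcbacbc   read _ → write a, move R, go to s1
s1 | _a[b]cbacbc   read b → write a, move L, go to s2
s2 | _[a]acbacbc   read a → write b, move R, go to s2
s2 | _b[a]cbacbc   read a → write b, move R, go to s2
s2 | _bb[c]bacbc   read c → write b, move L, go to s1
s1 | _b[b]bbacbc   read b → write a, move L, go to s2
s2 | _[b]abbacbc   read b → write a, move R, go to s0
s0 | _a[a]bbacbc   read a → write b, move L, go to s0
s0 | _[a]bbbacbc   read a → write b, move L, go to s0
s0 | [_]bbbbacbc   read _ → write a, move R, go to s1
s1 | a[b]bbbacbc   read b → write a, move L, go to s2
s2 | [a]abbbacbc   read a → write b, move R, go to s2
s2 | b[a]bbbacbc   read a → write b, move R, go to s2
s2 | bb[b]bbacbc   read b → write a, move R, go to s0
s0 | bba[b]bacbc   read b → write a, move R, go to s2
s2 | bbaa[b]acbc   read b → write a, move R, go to s0
s0 | bbaaa[a]cbc   read a → write b, move L, go to s0
s0 | bbaa[a]bcbc   read a → write b, move L, go to s0
s0 | bba[a]bbcbc   read a → write b, move L, go to s0
s0 | bb[a]bbbcbc   read a → write b, move L, go to s0
s0 | b[b]bbbbcbc   read b → write a, move R, go to s2
s2 | ba[b]bbbcbc   read b → write a, move R, go to s0
s0 | baa[b]bbcbc   read b → write a, move R, go to s2
s2 | baaa[b]bcbc   read b → write a, move R, go to s0
s0 | baaaa[b]cbc   read b → write a, move R, go to s2
s2 | baaaaa[c]bc   read c → write b, move L, go to s1
s1 | baaaa[a]bbc
The non-blank tape span at halt is baaaaabbc.

baaaaabbc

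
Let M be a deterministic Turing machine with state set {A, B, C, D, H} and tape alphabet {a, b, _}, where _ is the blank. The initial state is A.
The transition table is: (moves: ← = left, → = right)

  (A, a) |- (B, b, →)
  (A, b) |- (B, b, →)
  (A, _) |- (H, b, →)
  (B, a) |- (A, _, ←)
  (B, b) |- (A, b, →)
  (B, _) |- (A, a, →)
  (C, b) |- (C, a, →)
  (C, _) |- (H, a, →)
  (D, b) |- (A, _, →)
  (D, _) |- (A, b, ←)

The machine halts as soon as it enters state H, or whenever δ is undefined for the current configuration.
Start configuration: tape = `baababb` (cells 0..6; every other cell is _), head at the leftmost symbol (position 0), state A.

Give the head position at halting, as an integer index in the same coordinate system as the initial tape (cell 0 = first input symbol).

9

state=A head=0 tape=[b]aababb___   (A,b)→(B,b,→)
state=B head=1 tape=b[a]ababb___   (B,a)→(A,_,←)
state=A head=0 tape=[b]_ababb___   (A,b)→(B,b,→)
state=B head=1 tape=b[_]ababb___   (B,_)→(A,a,→)
state=A head=2 tape=ba[a]babb___   (A,a)→(B,b,→)
state=B head=3 tape=bab[b]abb___   (B,b)→(A,b,→)
state=A head=4 tape=babb[a]bb___   (A,a)→(B,b,→)
state=B head=5 tape=babbb[b]b___   (B,b)→(A,b,→)
state=A head=6 tape=babbbb[b]___   (A,b)→(B,b,→)
state=B head=7 tape=babbbbb[_]__   (B,_)→(A,a,→)
state=A head=8 tape=babbbbba[_]_   (A,_)→(H,b,→)
state=H head=9 tape=babbbbbab[_]
At halt the head is at cell 9.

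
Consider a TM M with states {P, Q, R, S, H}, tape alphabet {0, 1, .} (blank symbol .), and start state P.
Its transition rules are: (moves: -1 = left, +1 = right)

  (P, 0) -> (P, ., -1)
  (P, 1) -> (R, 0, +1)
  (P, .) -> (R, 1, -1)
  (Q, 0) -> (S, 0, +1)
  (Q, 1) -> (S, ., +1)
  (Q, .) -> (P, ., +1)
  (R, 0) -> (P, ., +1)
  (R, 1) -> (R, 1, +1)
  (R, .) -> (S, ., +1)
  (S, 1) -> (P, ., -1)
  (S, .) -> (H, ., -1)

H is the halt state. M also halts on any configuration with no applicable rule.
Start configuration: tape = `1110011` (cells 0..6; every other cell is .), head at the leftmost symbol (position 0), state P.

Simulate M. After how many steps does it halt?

P | [1]110011.   read 1 → write 0, move +1, go to R
R | 0[1]10011.   read 1 → write 1, move +1, go to R
R | 01[1]0011.   read 1 → write 1, move +1, go to R
R | 011[0]011.   read 0 → write ., move +1, go to P
P | 011.[0]11.   read 0 → write ., move -1, go to P
P | 011[.].11.   read . → write 1, move -1, go to R
R | 01[1]1.11.   read 1 → write 1, move +1, go to R
R | 011[1].11.   read 1 → write 1, move +1, go to R
R | 0111[.]11.   read . → write ., move +1, go to S
S | 0111.[1]1.   read 1 → write ., move -1, go to P
P | 0111[.].1.   read . → write 1, move -1, go to R
R | 011[1]1.1.   read 1 → write 1, move +1, go to R
R | 0111[1].1.   read 1 → write 1, move +1, go to R
R | 01111[.]1.   read . → write ., move +1, go to S
S | 01111.[1].   read 1 → write ., move -1, go to P
P | 01111[.]..   read . → write 1, move -1, go to R
R | 0111[1]1..   read 1 → write 1, move +1, go to R
R | 01111[1]..   read 1 → write 1, move +1, go to R
R | 011111[.].   read . → write ., move +1, go to S
S | 011111.[.]   read . → write ., move -1, go to H
H | 011111[.].
M halts after 20 transitions.

20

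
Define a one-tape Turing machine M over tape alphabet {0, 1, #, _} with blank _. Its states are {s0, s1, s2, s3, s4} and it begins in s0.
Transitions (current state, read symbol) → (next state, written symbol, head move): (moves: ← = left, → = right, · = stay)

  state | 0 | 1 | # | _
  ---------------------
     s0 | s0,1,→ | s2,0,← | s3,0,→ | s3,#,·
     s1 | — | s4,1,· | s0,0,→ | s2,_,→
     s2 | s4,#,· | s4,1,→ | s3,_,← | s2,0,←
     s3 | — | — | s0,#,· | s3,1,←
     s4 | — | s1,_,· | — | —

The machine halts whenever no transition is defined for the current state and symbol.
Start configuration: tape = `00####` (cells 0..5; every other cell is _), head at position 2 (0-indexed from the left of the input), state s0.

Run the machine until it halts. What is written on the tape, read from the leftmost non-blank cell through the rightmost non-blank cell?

0000001

s0 | 00[#]###_   read # → write 0, move →, go to s3
s3 | 000[#]##_   read # → write #, move ·, go to s0
s0 | 000[#]##_   read # → write 0, move →, go to s3
s3 | 0000[#]#_   read # → write #, move ·, go to s0
s0 | 0000[#]#_   read # → write 0, move →, go to s3
s3 | 00000[#]_   read # → write #, move ·, go to s0
s0 | 00000[#]_   read # → write 0, move →, go to s3
s3 | 000000[_]   read _ → write 1, move ←, go to s3
s3 | 00000[0]1
The non-blank tape span at halt is 0000001.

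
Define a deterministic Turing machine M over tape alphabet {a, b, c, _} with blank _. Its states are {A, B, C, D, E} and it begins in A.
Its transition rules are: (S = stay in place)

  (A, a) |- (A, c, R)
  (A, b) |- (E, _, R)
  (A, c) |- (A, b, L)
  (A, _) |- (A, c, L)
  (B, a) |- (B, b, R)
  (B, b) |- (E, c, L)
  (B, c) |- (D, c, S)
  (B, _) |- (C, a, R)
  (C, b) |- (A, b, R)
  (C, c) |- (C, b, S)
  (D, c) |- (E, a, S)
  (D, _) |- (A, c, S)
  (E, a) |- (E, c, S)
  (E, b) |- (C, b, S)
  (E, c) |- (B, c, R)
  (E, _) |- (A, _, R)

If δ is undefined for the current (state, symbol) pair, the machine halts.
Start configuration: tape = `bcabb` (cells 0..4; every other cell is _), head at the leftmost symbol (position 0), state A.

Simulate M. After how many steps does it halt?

A | [b]cabb____   read b → write _, move R, go to E
E | _[c]abb____   read c → write c, move R, go to B
B | _c[a]bb____   read a → write b, move R, go to B
B | _cb[b]b____   read b → write c, move L, go to E
E | _c[b]cb____   read b → write b, move S, go to C
C | _c[b]cb____   read b → write b, move R, go to A
A | _cb[c]b____   read c → write b, move L, go to A
A | _c[b]bb____   read b → write _, move R, go to E
E | _c_[b]b____   read b → write b, move S, go to C
C | _c_[b]b____   read b → write b, move R, go to A
A | _c_b[b]____   read b → write _, move R, go to E
E | _c_b_[_]___   read _ → write _, move R, go to A
A | _c_b__[_]__   read _ → write c, move L, go to A
A | _c_b_[_]c__   read _ → write c, move L, go to A
A | _c_b[_]cc__   read _ → write c, move L, go to A
A | _c_[b]ccc__   read b → write _, move R, go to E
E | _c__[c]cc__   read c → write c, move R, go to B
B | _c__c[c]c__   read c → write c, move S, go to D
D | _c__c[c]c__   read c → write a, move S, go to E
E | _c__c[a]c__   read a → write c, move S, go to E
E | _c__c[c]c__   read c → write c, move R, go to B
B | _c__cc[c]__   read c → write c, move S, go to D
D | _c__cc[c]__   read c → write a, move S, go to E
E | _c__cc[a]__   read a → write c, move S, go to E
E | _c__cc[c]__   read c → write c, move R, go to B
B | _c__ccc[_]_   read _ → write a, move R, go to C
C | _c__ccca[_]
M halts after 26 transitions.

26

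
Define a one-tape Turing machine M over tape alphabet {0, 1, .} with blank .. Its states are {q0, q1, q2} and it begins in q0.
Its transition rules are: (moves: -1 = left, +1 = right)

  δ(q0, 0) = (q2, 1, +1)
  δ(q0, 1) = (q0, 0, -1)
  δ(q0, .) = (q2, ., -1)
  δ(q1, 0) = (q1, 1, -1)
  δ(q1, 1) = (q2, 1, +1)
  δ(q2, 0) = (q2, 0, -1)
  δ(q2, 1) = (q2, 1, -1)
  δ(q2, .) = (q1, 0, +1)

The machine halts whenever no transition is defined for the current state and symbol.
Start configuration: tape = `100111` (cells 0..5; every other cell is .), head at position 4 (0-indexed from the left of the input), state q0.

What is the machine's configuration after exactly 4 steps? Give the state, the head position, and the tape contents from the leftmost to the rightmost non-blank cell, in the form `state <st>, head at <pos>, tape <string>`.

state q2, head at 2, tape 101001

q0 | 1001[1]1   read 1 → write 0, move -1, go to q0
q0 | 100[1]01   read 1 → write 0, move -1, go to q0
q0 | 10[0]001   read 0 → write 1, move +1, go to q2
q2 | 101[0]01   read 0 → write 0, move -1, go to q2
q2 | 10[1]001
After 4 steps: state q2, head at 2, tape 101001.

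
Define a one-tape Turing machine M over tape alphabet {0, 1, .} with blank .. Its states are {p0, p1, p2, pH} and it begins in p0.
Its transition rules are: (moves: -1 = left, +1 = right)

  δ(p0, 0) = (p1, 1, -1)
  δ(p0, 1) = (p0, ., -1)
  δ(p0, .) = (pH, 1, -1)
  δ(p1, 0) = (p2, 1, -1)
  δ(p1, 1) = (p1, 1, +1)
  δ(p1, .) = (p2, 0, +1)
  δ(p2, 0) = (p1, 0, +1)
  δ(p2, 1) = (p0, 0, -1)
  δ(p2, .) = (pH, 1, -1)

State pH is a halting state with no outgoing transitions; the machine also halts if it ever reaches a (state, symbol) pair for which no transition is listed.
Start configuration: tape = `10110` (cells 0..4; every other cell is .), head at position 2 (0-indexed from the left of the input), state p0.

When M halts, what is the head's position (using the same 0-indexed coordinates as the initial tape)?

-2

state=p0 head=2 tape=..10[1]10   (p0,1)→(p0,.,-1)
state=p0 head=1 tape=..1[0].10   (p0,0)→(p1,1,-1)
state=p1 head=0 tape=..[1]1.10   (p1,1)→(p1,1,+1)
state=p1 head=1 tape=..1[1].10   (p1,1)→(p1,1,+1)
state=p1 head=2 tape=..11[.]10   (p1,.)→(p2,0,+1)
state=p2 head=3 tape=..110[1]0   (p2,1)→(p0,0,-1)
state=p0 head=2 tape=..11[0]00   (p0,0)→(p1,1,-1)
state=p1 head=1 tape=..1[1]100   (p1,1)→(p1,1,+1)
state=p1 head=2 tape=..11[1]00   (p1,1)→(p1,1,+1)
state=p1 head=3 tape=..111[0]0   (p1,0)→(p2,1,-1)
state=p2 head=2 tape=..11[1]10   (p2,1)→(p0,0,-1)
state=p0 head=1 tape=..1[1]010   (p0,1)→(p0,.,-1)
state=p0 head=0 tape=..[1].010   (p0,1)→(p0,.,-1)
state=p0 head=-1 tape=.[.]..010   (p0,.)→(pH,1,-1)
state=pH head=-2 tape=[.]1..010
At halt the head is at cell -2.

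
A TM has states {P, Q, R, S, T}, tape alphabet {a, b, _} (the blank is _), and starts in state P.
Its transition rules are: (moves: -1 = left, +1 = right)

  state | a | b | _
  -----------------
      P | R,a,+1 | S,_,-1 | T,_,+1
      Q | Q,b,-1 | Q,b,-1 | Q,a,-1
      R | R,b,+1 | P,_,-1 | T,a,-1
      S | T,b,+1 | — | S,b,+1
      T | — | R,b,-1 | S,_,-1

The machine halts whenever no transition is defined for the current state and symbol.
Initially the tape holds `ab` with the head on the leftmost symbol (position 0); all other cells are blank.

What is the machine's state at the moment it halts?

P | [a]b   read a → write a, move +1, go to R
R | a[b]   read b → write _, move -1, go to P
P | [a]_   read a → write a, move +1, go to R
R | a[_]   read _ → write a, move -1, go to T
T | [a]a
No transition is defined for (T, a); M halts in state T.

T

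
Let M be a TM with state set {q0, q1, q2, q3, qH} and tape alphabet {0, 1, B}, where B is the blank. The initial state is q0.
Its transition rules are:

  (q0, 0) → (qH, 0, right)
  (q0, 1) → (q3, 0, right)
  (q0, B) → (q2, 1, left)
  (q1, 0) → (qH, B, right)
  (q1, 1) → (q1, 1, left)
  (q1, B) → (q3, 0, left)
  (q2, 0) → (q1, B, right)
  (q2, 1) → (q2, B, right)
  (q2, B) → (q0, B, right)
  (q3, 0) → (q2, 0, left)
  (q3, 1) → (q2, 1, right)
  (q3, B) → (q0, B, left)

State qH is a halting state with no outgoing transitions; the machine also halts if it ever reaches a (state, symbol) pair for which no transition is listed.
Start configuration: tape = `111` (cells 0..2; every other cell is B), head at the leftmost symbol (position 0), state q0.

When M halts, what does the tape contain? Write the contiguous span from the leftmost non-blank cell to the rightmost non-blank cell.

01BB0

q0 | [1]11BBB   read 1 → write 0, move right, go to q3
q3 | 0[1]1BBB   read 1 → write 1, move right, go to q2
q2 | 01[1]BBB   read 1 → write B, move right, go to q2
q2 | 01B[B]BB   read B → write B, move right, go to q0
q0 | 01BB[B]B   read B → write 1, move left, go to q2
q2 | 01B[B]1B   read B → write B, move right, go to q0
q0 | 01BB[1]B   read 1 → write 0, move right, go to q3
q3 | 01BB0[B]   read B → write B, move left, go to q0
q0 | 01BB[0]B   read 0 → write 0, move right, go to qH
qH | 01BB0[B]
The non-blank tape span at halt is 01BB0.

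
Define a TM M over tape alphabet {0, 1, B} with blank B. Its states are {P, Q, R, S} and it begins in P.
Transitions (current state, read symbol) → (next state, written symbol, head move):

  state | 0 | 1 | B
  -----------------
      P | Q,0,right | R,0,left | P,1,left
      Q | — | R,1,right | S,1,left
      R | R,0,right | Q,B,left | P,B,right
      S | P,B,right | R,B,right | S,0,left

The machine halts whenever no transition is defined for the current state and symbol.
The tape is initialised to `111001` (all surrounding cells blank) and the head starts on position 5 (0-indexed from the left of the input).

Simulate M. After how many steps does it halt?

17

state=P head=5 tape=11100[1]BBB   (P,1)→(R,0,left)
state=R head=4 tape=1110[0]0BBB   (R,0)→(R,0,right)
state=R head=5 tape=11100[0]BBB   (R,0)→(R,0,right)
state=R head=6 tape=111000[B]BB   (R,B)→(P,B,right)
state=P head=7 tape=111000B[B]B   (P,B)→(P,1,left)
state=P head=6 tape=111000[B]1B   (P,B)→(P,1,left)
state=P head=5 tape=11100[0]11B   (P,0)→(Q,0,right)
state=Q head=6 tape=111000[1]1B   (Q,1)→(R,1,right)
state=R head=7 tape=1110001[1]B   (R,1)→(Q,B,left)
state=Q head=6 tape=111000[1]BB   (Q,1)→(R,1,right)
state=R head=7 tape=1110001[B]B   (R,B)→(P,B,right)
state=P head=8 tape=1110001B[B]   (P,B)→(P,1,left)
state=P head=7 tape=1110001[B]1   (P,B)→(P,1,left)
state=P head=6 tape=111000[1]11   (P,1)→(R,0,left)
state=R head=5 tape=11100[0]011   (R,0)→(R,0,right)
state=R head=6 tape=111000[0]11   (R,0)→(R,0,right)
state=R head=7 tape=1110000[1]1   (R,1)→(Q,B,left)
state=Q head=6 tape=111000[0]B1
M halts after 17 transitions.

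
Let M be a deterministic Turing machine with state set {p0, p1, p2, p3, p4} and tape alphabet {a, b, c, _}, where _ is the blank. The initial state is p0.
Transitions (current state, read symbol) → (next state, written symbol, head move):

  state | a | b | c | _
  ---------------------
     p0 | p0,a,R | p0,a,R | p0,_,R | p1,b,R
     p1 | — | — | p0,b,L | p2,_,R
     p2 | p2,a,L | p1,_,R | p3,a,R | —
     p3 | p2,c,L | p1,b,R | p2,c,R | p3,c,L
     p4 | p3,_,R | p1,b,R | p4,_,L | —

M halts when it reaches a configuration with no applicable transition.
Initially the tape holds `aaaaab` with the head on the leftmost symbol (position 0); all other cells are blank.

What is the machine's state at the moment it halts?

p2

state=p0 head=0 tape=[a]aaaab___   (p0,a)→(p0,a,R)
state=p0 head=1 tape=a[a]aaab___   (p0,a)→(p0,a,R)
state=p0 head=2 tape=aa[a]aab___   (p0,a)→(p0,a,R)
state=p0 head=3 tape=aaa[a]ab___   (p0,a)→(p0,a,R)
state=p0 head=4 tape=aaaa[a]b___   (p0,a)→(p0,a,R)
state=p0 head=5 tape=aaaaa[b]___   (p0,b)→(p0,a,R)
state=p0 head=6 tape=aaaaaa[_]__   (p0,_)→(p1,b,R)
state=p1 head=7 tape=aaaaaab[_]_   (p1,_)→(p2,_,R)
state=p2 head=8 tape=aaaaaab_[_]
No transition is defined for (p2, _); M halts in state p2.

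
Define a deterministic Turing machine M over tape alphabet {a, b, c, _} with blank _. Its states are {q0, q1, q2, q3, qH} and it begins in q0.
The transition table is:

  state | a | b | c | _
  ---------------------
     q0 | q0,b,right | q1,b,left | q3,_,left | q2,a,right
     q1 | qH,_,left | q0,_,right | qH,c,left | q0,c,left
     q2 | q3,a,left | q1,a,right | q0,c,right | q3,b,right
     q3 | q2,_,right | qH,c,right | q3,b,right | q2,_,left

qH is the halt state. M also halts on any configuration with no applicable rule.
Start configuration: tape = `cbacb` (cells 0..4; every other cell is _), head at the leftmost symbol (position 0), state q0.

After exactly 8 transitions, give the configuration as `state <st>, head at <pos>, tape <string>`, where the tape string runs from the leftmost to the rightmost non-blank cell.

q0 | __[c]bacb   read c → write _, move left, go to q3
q3 | _[_]_bacb   read _ → write _, move left, go to q2
q2 | [_]__bacb   read _ → write b, move right, go to q3
q3 | b[_]_bacb   read _ → write _, move left, go to q2
q2 | [b]__bacb   read b → write a, move right, go to q1
q1 | a[_]_bacb   read _ → write c, move left, go to q0
q0 | [a]c_bacb   read a → write b, move right, go to q0
q0 | b[c]_bacb   read c → write _, move left, go to q3
q3 | [b]__bacb
After 8 steps: state q3, head at -2, tape b__bacb.

state q3, head at -2, tape b__bacb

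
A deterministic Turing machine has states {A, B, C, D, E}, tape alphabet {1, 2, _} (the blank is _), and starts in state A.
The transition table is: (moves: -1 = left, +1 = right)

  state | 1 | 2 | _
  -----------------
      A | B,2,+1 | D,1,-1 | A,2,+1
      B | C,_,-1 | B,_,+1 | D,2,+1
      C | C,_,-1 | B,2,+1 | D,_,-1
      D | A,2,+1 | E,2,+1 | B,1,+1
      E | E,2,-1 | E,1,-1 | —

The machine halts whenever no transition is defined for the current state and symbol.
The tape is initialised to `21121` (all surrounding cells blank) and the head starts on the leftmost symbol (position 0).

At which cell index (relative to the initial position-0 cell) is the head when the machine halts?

3

state=A head=0 tape=___[2]1121   (A,2)→(D,1,-1)
state=D head=-1 tape=__[_]11121   (D,_)→(B,1,+1)
state=B head=0 tape=__1[1]1121   (B,1)→(C,_,-1)
state=C head=-1 tape=__[1]_1121   (C,1)→(C,_,-1)
state=C head=-2 tape=_[_]__1121   (C,_)→(D,_,-1)
state=D head=-3 tape=[_]___1121   (D,_)→(B,1,+1)
state=B head=-2 tape=1[_]__1121   (B,_)→(D,2,+1)
state=D head=-1 tape=12[_]_1121   (D,_)→(B,1,+1)
state=B head=0 tape=121[_]1121   (B,_)→(D,2,+1)
state=D head=1 tape=1212[1]121   (D,1)→(A,2,+1)
state=A head=2 tape=12122[1]21   (A,1)→(B,2,+1)
state=B head=3 tape=121222[2]1   (B,2)→(B,_,+1)
state=B head=4 tape=121222_[1]   (B,1)→(C,_,-1)
state=C head=3 tape=121222[_]_   (C,_)→(D,_,-1)
state=D head=2 tape=12122[2]__   (D,2)→(E,2,+1)
state=E head=3 tape=121222[_]_
At halt the head is at cell 3.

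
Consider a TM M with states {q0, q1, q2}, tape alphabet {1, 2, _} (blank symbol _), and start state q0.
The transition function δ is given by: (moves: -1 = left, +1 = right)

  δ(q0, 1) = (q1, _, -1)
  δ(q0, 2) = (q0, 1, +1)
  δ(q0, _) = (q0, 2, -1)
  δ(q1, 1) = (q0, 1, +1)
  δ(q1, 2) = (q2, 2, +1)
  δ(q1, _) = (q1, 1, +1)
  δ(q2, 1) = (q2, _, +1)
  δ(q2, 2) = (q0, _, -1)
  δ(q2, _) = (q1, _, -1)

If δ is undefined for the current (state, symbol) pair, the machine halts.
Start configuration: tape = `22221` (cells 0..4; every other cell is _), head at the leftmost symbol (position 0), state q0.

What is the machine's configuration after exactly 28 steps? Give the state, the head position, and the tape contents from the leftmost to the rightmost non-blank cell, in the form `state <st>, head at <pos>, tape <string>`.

state q0, head at 0, tape 1_2222

state=q0 head=0 tape=_[2]2221   (q0,2)→(q0,1,+1)
state=q0 head=1 tape=_1[2]221   (q0,2)→(q0,1,+1)
state=q0 head=2 tape=_11[2]21   (q0,2)→(q0,1,+1)
state=q0 head=3 tape=_111[2]1   (q0,2)→(q0,1,+1)
state=q0 head=4 tape=_1111[1]   (q0,1)→(q1,_,-1)
state=q1 head=3 tape=_111[1]_   (q1,1)→(q0,1,+1)
state=q0 head=4 tape=_1111[_]   (q0,_)→(q0,2,-1)
state=q0 head=3 tape=_111[1]2   (q0,1)→(q1,_,-1)
state=q1 head=2 tape=_11[1]_2   (q1,1)→(q0,1,+1)
state=q0 head=3 tape=_111[_]2   (q0,_)→(q0,2,-1)
state=q0 head=2 tape=_11[1]22   (q0,1)→(q1,_,-1)
state=q1 head=1 tape=_1[1]_22   (q1,1)→(q0,1,+1)
state=q0 head=2 tape=_11[_]22   (q0,_)→(q0,2,-1)
state=q0 head=1 tape=_1[1]222   (q0,1)→(q1,_,-1)
state=q1 head=0 tape=_[1]_222   (q1,1)→(q0,1,+1)
state=q0 head=1 tape=_1[_]222   (q0,_)→(q0,2,-1)
state=q0 head=0 tape=_[1]2222   (q0,1)→(q1,_,-1)
state=q1 head=-1 tape=[_]_2222   (q1,_)→(q1,1,+1)
state=q1 head=0 tape=1[_]2222   (q1,_)→(q1,1,+1)
state=q1 head=1 tape=11[2]222   (q1,2)→(q2,2,+1)
state=q2 head=2 tape=112[2]22   (q2,2)→(q0,_,-1)
state=q0 head=1 tape=11[2]_22   (q0,2)→(q0,1,+1)
state=q0 head=2 tape=111[_]22   (q0,_)→(q0,2,-1)
state=q0 head=1 tape=11[1]222   (q0,1)→(q1,_,-1)
state=q1 head=0 tape=1[1]_222   (q1,1)→(q0,1,+1)
state=q0 head=1 tape=11[_]222   (q0,_)→(q0,2,-1)
state=q0 head=0 tape=1[1]2222   (q0,1)→(q1,_,-1)
state=q1 head=-1 tape=[1]_2222   (q1,1)→(q0,1,+1)
state=q0 head=0 tape=1[_]2222
After 28 steps: state q0, head at 0, tape 1_2222.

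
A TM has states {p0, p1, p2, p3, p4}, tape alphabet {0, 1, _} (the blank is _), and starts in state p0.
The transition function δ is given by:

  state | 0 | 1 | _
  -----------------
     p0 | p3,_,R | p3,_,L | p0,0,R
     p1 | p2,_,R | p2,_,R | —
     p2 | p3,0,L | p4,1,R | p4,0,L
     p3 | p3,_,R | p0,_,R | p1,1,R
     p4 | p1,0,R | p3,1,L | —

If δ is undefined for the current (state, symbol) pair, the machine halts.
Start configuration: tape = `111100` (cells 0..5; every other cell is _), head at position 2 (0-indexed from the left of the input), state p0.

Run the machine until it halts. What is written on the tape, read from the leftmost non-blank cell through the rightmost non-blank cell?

1__11_0

p0 | 11[1]100_   read 1 → write _, move L, go to p3
p3 | 1[1]_100_   read 1 → write _, move R, go to p0
p0 | 1_[_]100_   read _ → write 0, move R, go to p0
p0 | 1_0[1]00_   read 1 → write _, move L, go to p3
p3 | 1_[0]_00_   read 0 → write _, move R, go to p3
p3 | 1__[_]00_   read _ → write 1, move R, go to p1
p1 | 1__1[0]0_   read 0 → write _, move R, go to p2
p2 | 1__1_[0]_   read 0 → write 0, move L, go to p3
p3 | 1__1[_]0_   read _ → write 1, move R, go to p1
p1 | 1__11[0]_   read 0 → write _, move R, go to p2
p2 | 1__11_[_]   read _ → write 0, move L, go to p4
p4 | 1__11[_]0
The non-blank tape span at halt is 1__11_0.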